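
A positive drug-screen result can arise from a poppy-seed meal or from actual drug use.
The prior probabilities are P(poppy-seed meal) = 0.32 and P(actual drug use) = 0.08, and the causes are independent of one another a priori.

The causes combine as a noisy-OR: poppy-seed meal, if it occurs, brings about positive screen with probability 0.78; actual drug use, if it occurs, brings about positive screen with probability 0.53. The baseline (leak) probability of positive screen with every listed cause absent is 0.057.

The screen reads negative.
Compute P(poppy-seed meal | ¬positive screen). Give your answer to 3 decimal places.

Under noisy-OR, P(positive screen | causes) = 1 − (1−0.057)·∏(1−qᵢ) over the active causes.
Enumerate the 4 (poppy-seed meal, actual drug use) configurations and weight by the priors:
  P(¬positive screen) = 0.943·0.68·0.92 + 0.44321·0.68·0.08 + 0.20746·0.32·0.92 + 0.097506·0.32·0.08
        = 0.589941 + 0.024111 + 0.061076 + 0.002496 = 0.677624
The terms with poppy-seed meal present sum to 0.063572, so
  P(poppy-seed meal | ¬positive screen) = 0.063572 / 0.677624 ≈ 0.094

P(poppy-seed meal | ¬positive screen) ≈ 0.094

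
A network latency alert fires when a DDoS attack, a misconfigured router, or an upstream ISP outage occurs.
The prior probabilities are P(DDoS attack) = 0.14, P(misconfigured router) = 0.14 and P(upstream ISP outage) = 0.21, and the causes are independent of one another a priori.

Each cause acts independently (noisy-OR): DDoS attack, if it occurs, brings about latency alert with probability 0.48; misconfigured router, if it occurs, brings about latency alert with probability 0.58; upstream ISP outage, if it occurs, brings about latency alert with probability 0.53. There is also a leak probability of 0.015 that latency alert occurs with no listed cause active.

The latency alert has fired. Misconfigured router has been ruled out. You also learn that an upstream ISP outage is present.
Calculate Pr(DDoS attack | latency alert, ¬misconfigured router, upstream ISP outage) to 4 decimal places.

Pr(DDoS attack | latency alert, ¬misconfigured router, upstream ISP outage) ≈ 0.1871

Under noisy-OR, P(latency alert | causes) = 1 − (1−0.015)·∏(1−qᵢ) over the active causes.
By total probability over both values of DDoS attack:
  P(latency alert | ¬misconfigured router, upstream ISP outage) = 0.53705×0.86 + 0.759266×0.14
        = 0.461863 + 0.106297 = 0.568160
Configurations with DDoS attack contribute 0.106297, so
  P(DDoS attack | latency alert, ¬misconfigured router, upstream ISP outage) = 0.106297 / 0.568160 ≈ 0.1871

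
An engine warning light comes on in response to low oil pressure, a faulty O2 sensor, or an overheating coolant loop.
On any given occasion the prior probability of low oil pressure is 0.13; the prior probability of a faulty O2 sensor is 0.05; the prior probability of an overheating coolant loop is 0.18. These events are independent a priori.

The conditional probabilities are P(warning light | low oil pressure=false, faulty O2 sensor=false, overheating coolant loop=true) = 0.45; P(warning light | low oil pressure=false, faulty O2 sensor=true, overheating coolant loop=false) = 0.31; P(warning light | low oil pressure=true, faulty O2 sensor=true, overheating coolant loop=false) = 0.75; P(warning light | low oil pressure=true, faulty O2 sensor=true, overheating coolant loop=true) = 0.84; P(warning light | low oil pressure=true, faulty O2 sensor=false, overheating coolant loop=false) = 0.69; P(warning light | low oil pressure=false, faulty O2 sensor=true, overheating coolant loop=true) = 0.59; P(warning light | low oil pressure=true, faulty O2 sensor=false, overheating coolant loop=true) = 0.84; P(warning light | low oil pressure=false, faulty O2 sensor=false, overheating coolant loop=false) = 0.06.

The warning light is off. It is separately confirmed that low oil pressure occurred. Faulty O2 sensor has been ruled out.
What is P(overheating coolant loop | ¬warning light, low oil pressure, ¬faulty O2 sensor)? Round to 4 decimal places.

P(¬warning light | low oil pressure, ¬faulty O2 sensor) = 0.31×0.82 + 0.16×0.18 = 0.254200 + 0.028800 = 0.283000
The overheating coolant loop-present share is 0.16×0.18 = 0.028800.
So P(overheating coolant loop | ¬warning light, low oil pressure, ¬faulty O2 sensor) = 0.028800/0.283000 ≈ 0.1018.

P(overheating coolant loop | ¬warning light, low oil pressure, ¬faulty O2 sensor) ≈ 0.1018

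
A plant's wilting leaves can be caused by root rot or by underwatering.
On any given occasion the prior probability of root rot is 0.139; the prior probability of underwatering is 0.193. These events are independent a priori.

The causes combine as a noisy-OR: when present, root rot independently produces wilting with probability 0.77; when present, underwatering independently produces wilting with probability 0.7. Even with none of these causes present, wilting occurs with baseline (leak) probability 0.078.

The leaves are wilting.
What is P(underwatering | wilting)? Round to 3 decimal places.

P(underwatering | wilting) ≈ 0.505

Under noisy-OR, P(wilting | causes) = 1 − (1−0.078)·∏(1−qᵢ) over the active causes.
For the numerator, keep only underwatering=true terms: 0.120210 + 0.025120 = 0.145330
Denominator P(wilting): 0.078·0.861·0.807 + 0.7234·0.861·0.193 + 0.78794·0.139·0.807 + 0.936382·0.139·0.193 = 0.287913
Posterior = 0.145330 / 0.287913 ≈ 0.505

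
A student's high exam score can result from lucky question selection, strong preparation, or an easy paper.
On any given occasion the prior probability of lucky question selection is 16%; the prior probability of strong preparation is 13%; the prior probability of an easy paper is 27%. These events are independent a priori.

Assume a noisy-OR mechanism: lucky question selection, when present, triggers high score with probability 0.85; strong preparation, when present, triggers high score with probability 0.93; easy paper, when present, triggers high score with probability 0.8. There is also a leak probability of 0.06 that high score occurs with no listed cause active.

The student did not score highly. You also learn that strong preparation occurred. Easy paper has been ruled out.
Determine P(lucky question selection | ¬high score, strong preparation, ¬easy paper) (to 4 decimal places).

Under noisy-OR, P(high score | causes) = 1 − (1−0.06)·∏(1−qᵢ) over the active causes.
For the numerator, keep only lucky question selection=true terms: 0.00987·0.16 = 0.001579
Normalizer over all consistent configurations: 0.0658·0.84 + 0.00987·0.16 = 0.056851
P(lucky question selection | ¬high score, strong preparation, ¬easy paper) = 0.001579/0.056851 ≈ 0.0278

P(lucky question selection | ¬high score, strong preparation, ¬easy paper) ≈ 0.0278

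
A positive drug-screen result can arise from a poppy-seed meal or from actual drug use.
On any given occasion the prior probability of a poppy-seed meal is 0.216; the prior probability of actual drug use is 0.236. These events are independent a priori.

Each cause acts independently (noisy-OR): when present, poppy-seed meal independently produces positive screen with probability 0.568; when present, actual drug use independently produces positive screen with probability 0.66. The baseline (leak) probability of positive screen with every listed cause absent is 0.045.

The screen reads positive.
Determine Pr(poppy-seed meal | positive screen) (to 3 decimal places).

Under noisy-OR, P(positive screen | causes) = 1 − (1−0.045)·∏(1−qᵢ) over the active causes.
P(positive screen) = 0.045·0.784·0.764 + 0.6753·0.784·0.236 + 0.58744·0.216·0.764 + 0.85973·0.216·0.236 = 0.026954 + 0.124947 + 0.096942 + 0.043826 = 0.292669
Of this, 0.140768 comes from 0.096942 + 0.043826 (the poppy-seed meal=true cases).
P(poppy-seed meal | positive screen) = 0.140768 / 0.292669 ≈ 0.481

Pr(poppy-seed meal | positive screen) ≈ 0.481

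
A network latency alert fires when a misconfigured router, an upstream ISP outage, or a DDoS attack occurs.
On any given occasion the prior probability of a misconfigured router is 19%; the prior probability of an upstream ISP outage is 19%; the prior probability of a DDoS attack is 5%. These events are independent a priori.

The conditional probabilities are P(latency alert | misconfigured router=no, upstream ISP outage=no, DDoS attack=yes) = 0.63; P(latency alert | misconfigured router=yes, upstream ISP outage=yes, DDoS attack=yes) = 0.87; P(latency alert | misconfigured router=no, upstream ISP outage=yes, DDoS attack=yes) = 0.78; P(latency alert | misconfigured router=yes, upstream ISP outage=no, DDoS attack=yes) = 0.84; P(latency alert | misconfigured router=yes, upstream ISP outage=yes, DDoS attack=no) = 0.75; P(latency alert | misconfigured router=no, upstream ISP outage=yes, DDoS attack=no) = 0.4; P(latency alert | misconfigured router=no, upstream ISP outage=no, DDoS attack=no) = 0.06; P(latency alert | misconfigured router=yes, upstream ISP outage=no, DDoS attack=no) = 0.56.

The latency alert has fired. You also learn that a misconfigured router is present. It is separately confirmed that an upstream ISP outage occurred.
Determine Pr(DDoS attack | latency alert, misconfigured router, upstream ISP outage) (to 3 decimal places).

Pr(DDoS attack | latency alert, misconfigured router, upstream ISP outage) ≈ 0.058

Sum P(latency alert|·) weighted by the priors over both values of DDoS attack:
  P(latency alert | misconfigured router, upstream ISP outage) = 0.75*0.95 + 0.87*0.05
        = 0.712500 + 0.043500 = 0.756000
Keeping only the DDoS attack-present terms gives 0.043500, so
  P(DDoS attack | latency alert, misconfigured router, upstream ISP outage) = 0.043500 / 0.756000 ≈ 0.058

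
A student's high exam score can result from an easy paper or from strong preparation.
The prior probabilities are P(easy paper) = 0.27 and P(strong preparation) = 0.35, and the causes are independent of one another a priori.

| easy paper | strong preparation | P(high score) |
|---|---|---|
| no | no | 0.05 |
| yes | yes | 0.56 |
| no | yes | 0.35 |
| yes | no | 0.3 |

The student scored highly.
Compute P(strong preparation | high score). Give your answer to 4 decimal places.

For the numerator, keep only strong preparation=true terms: 0.089425 + 0.052920 = 0.142345
Denominator P(high score): 0.05·0.73·0.65 + 0.35·0.73·0.35 + 0.3·0.27·0.65 + 0.56·0.27·0.35 = 0.218720
P(strong preparation | high score) = 0.142345/0.218720 ≈ 0.6508

P(strong preparation | high score) ≈ 0.6508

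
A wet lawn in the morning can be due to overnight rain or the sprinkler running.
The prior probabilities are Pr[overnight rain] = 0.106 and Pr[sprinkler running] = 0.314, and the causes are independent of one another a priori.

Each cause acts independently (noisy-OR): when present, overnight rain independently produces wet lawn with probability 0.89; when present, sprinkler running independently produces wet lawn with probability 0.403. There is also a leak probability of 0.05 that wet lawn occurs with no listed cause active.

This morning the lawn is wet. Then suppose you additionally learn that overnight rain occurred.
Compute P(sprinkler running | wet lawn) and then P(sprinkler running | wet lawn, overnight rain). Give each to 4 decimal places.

P(sprinkler running | wet lawn) ≈ 0.6146; P(sprinkler running | wet lawn, overnight rain) ≈ 0.3240

Under noisy-OR, P(wet lawn | causes) = 1 − (1−0.05)·∏(1−qᵢ) over the active causes.
Numerator (weight on configurations with sprinkler running): 0.121508 + 0.031208 = 0.152716
Denominator P(wet lawn): 0.05·0.894·0.686 + 0.43285·0.894·0.314 + 0.8955·0.106·0.686 + 0.937613·0.106·0.314 = 0.248497
Posterior = 0.152716 / 0.248497 ≈ 0.6146

Now also conditioning on overnight rain=true:
Enumerate both values of sprinkler running and weight by the priors:
  P(wet lawn | overnight rain) = 0.8955×0.686 + 0.937613×0.314
        = 0.614313 + 0.294410 = 0.908723
Configurations with sprinkler running contribute 0.294410, so
  P(sprinkler running | wet lawn, overnight rain) = 0.294410 / 0.908723 ≈ 0.3240
Conditioning on overnight rain lowers the posterior on sprinkler running: the classic explaining-away effect in a common-effect structure.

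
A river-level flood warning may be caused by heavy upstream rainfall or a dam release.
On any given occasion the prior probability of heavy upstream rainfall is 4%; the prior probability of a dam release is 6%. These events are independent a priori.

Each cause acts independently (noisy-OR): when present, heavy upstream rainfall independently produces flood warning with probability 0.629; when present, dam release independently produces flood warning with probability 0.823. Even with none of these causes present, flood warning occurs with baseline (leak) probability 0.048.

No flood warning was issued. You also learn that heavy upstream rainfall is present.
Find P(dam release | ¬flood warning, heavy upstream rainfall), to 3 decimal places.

P(dam release | ¬flood warning, heavy upstream rainfall) ≈ 0.011

Under noisy-OR, P(flood warning | causes) = 1 − (1−0.048)·∏(1−qᵢ) over the active causes.
Numerator (weight on configurations with dam release): 0.062515×0.06 = 0.003751
Denominator P(¬flood warning | heavy upstream rainfall): 0.353192×0.94 + 0.062515×0.06 = 0.335751
P(dam release | ¬flood warning, heavy upstream rainfall) = 0.003751/0.335751 ≈ 0.011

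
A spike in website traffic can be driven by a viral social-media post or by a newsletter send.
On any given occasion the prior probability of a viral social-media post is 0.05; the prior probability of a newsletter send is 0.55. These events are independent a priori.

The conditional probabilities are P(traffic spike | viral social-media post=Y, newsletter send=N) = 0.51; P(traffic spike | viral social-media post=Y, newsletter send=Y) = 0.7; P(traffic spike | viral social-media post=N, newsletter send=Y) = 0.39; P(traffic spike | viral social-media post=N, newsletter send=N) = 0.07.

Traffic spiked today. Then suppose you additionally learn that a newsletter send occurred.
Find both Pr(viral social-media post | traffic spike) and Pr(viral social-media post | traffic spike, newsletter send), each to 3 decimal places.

Weight on viral social-media post=true, given the evidence: 0.011475 + 0.019250 = 0.030725
The normalizing constant is 0.07·0.95·0.45 + 0.39·0.95·0.55 + 0.51·0.05·0.45 + 0.7·0.05·0.55 = 0.264425
Posterior = 0.030725 / 0.264425 ≈ 0.116

Now condition on the additional information:
By total probability over both values of viral social-media post:
  P(traffic spike | newsletter send) = 0.39·0.95 + 0.7·0.05
        = 0.370500 + 0.035000 = 0.405500
The terms with viral social-media post present sum to 0.035000, so
  P(viral social-media post | traffic spike, newsletter send) = 0.035000 / 0.405500 ≈ 0.086
— newsletter send explains away the evidence for viral social-media post.

Pr(viral social-media post | traffic spike) ≈ 0.116; Pr(viral social-media post | traffic spike, newsletter send) ≈ 0.086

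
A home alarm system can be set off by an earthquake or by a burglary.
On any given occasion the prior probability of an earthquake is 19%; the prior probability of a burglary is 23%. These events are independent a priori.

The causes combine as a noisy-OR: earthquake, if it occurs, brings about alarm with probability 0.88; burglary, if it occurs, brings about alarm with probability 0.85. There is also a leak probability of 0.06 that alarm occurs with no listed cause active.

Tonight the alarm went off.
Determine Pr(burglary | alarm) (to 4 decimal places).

Pr(burglary | alarm) ≈ 0.5483

Under noisy-OR, P(alarm | causes) = 1 − (1−0.06)·∏(1−qᵢ) over the active causes.
Sum P(alarm|·) weighted by the priors over the 4 (earthquake, burglary) configurations:
  P(alarm) = 0.06×0.81×0.77 + 0.859×0.81×0.23 + 0.8872×0.19×0.77 + 0.98308×0.19×0.23
        = 0.037422 + 0.160032 + 0.129797 + 0.042961 = 0.370212
Configurations with burglary contribute 0.202993, so
  P(burglary | alarm) = 0.202993 / 0.370212 ≈ 0.5483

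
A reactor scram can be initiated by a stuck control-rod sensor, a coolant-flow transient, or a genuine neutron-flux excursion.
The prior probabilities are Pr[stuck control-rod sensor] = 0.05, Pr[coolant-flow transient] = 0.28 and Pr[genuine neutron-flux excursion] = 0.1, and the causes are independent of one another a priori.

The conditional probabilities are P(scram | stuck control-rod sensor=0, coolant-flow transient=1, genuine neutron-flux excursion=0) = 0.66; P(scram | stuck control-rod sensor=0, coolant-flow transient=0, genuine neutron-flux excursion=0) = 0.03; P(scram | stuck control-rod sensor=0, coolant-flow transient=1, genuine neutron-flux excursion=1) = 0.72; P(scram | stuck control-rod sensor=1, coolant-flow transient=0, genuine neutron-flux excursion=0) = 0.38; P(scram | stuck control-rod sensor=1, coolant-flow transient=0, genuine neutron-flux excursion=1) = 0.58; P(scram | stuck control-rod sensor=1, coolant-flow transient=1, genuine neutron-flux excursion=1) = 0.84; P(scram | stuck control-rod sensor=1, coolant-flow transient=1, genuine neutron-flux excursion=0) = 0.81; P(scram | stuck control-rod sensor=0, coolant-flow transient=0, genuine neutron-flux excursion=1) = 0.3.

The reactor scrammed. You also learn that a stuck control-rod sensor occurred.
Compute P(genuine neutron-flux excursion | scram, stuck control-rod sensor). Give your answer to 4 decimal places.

By total probability over the 4 (coolant-flow transient, genuine neutron-flux excursion) configurations:
  P(scram | stuck control-rod sensor) = 0.38×0.72×0.9 + 0.58×0.72×0.1 + 0.81×0.28×0.9 + 0.84×0.28×0.1
        = 0.246240 + 0.041760 + 0.204120 + 0.023520 = 0.515640
Configurations with genuine neutron-flux excursion contribute 0.065280, so
  P(genuine neutron-flux excursion | scram, stuck control-rod sensor) = 0.065280 / 0.515640 ≈ 0.1266

P(genuine neutron-flux excursion | scram, stuck control-rod sensor) ≈ 0.1266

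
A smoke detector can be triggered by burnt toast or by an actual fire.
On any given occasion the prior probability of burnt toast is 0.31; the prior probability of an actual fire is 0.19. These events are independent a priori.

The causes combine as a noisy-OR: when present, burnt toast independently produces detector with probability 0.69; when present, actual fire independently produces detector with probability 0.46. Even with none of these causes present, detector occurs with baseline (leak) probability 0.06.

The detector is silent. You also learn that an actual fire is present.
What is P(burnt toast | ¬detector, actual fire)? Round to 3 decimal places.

Under noisy-OR, P(detector | causes) = 1 − (1−0.06)·∏(1−qᵢ) over the active causes.
By total probability over both values of burnt toast:
  P(¬detector | actual fire) = 0.5076×0.69 + 0.157356×0.31
        = 0.350244 + 0.048780 = 0.399024
Keeping only the burnt toast-present terms gives 0.048780, so
  P(burnt toast | ¬detector, actual fire) = 0.048780 / 0.399024 ≈ 0.122

P(burnt toast | ¬detector, actual fire) ≈ 0.122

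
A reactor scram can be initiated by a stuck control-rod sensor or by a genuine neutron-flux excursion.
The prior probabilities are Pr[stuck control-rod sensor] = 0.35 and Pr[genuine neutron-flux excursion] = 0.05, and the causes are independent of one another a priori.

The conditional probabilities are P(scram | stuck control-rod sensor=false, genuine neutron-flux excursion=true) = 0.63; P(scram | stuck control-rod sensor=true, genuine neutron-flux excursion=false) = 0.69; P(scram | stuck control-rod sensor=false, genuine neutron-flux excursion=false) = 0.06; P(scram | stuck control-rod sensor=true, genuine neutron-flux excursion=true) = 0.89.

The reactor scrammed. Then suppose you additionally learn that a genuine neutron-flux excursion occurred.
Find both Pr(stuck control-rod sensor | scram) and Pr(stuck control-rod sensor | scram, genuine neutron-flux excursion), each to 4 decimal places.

Weight on stuck control-rod sensor=true, given the evidence: 0.229425 + 0.015575 = 0.245000
Denominator P(scram): 0.06·0.65·0.95 + 0.63·0.65·0.05 + 0.69·0.35·0.95 + 0.89·0.35·0.05 = 0.302525
P(stuck control-rod sensor | scram) = 0.245000/0.302525 ≈ 0.8099

With the extra evidence:
For the numerator, keep only stuck control-rod sensor=true terms: 0.89×0.35 = 0.311500
Normalizer over all consistent configurations: 0.63×0.65 + 0.89×0.35 = 0.721000
Posterior = 0.311500 / 0.721000 ≈ 0.4320

Pr(stuck control-rod sensor | scram) ≈ 0.8099; Pr(stuck control-rod sensor | scram, genuine neutron-flux excursion) ≈ 0.4320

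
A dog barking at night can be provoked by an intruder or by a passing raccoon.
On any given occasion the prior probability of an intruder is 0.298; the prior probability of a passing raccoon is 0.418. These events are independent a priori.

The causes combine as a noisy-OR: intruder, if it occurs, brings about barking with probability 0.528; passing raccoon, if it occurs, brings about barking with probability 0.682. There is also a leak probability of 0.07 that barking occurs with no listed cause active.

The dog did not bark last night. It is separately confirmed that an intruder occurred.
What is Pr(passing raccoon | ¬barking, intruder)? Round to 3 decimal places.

Pr(passing raccoon | ¬barking, intruder) ≈ 0.186

Under noisy-OR, P(barking | causes) = 1 − (1−0.07)·∏(1−qᵢ) over the active causes.
Numerator (weight on configurations with passing raccoon): 0.139589·0.418 = 0.058348
The normalizing constant is 0.43896·0.582 + 0.139589·0.418 = 0.313823
P(passing raccoon | ¬barking, intruder) = 0.058348/0.313823 ≈ 0.186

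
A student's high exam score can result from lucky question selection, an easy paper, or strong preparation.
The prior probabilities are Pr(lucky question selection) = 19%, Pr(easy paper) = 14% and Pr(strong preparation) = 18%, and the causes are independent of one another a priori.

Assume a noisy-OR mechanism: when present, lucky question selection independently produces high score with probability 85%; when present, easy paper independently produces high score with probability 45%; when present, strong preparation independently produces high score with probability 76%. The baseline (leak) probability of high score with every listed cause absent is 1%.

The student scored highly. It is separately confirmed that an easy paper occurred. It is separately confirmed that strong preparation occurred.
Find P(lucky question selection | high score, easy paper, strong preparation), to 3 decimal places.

Under noisy-OR, P(high score | causes) = 1 − (1−0.01)·∏(1−qᵢ) over the active causes.
P(high score | easy paper, strong preparation) = 0.86932*0.81 + 0.980398*0.19 = 0.704149 + 0.186276 = 0.890425
Of this, 0.186276 comes from 0.980398*0.19 (the lucky question selection=true cases).
Hence the posterior is 0.186276/0.890425 ≈ 0.209.

P(lucky question selection | high score, easy paper, strong preparation) ≈ 0.209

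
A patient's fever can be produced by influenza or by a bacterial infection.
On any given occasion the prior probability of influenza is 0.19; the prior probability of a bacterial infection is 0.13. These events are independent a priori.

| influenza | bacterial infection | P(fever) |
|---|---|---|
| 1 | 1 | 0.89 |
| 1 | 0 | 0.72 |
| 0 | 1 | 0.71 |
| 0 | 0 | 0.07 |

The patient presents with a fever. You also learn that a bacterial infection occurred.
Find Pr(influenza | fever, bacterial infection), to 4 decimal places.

P(fever | bacterial infection) = 0.71×0.81 + 0.89×0.19 = 0.575100 + 0.169100 = 0.744200
The influenza-present share is 0.89×0.19 = 0.169100.
P(influenza | fever, bacterial infection) = 0.169100 / 0.744200 ≈ 0.2272

Pr(influenza | fever, bacterial infection) ≈ 0.2272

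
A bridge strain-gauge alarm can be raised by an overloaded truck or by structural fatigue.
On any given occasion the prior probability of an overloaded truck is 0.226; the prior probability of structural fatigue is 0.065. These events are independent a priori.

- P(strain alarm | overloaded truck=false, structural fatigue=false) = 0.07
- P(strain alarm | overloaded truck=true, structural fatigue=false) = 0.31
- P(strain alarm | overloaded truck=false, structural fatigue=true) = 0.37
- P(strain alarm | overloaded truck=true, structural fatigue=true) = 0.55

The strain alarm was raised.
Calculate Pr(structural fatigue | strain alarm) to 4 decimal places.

Pr(structural fatigue | strain alarm) ≈ 0.1869

Enumerate the 4 (overloaded truck, structural fatigue) configurations and weight by the priors:
  P(strain alarm) = 0.07*0.774*0.935 + 0.37*0.774*0.065 + 0.31*0.226*0.935 + 0.55*0.226*0.065
        = 0.050658 + 0.018615 + 0.065506 + 0.008080 = 0.142859
Configurations with structural fatigue contribute 0.026695, so
  P(structural fatigue | strain alarm) = 0.026695 / 0.142859 ≈ 0.1869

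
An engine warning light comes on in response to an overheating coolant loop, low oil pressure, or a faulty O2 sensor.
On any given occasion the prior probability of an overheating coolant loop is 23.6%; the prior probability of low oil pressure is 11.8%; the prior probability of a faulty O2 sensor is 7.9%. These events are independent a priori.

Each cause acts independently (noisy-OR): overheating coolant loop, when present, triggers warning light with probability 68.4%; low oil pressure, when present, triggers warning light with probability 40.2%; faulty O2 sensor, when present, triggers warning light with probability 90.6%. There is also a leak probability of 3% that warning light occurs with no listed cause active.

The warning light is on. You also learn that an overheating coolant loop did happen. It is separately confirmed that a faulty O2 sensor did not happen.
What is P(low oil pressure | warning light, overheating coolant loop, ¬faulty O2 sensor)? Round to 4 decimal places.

P(low oil pressure | warning light, overheating coolant loop, ¬faulty O2 sensor) ≈ 0.1361

Under noisy-OR, P(warning light | causes) = 1 − (1−0.03)·∏(1−qᵢ) over the active causes.
Enumerate both values of low oil pressure and weight by the priors:
  P(warning light | overheating coolant loop, ¬faulty O2 sensor) = 0.69348×0.882 + 0.816701×0.118
        = 0.611649 + 0.096371 = 0.708020
Configurations with low oil pressure contribute 0.096371, so
  P(low oil pressure | warning light, overheating coolant loop, ¬faulty O2 sensor) = 0.096371 / 0.708020 ≈ 0.1361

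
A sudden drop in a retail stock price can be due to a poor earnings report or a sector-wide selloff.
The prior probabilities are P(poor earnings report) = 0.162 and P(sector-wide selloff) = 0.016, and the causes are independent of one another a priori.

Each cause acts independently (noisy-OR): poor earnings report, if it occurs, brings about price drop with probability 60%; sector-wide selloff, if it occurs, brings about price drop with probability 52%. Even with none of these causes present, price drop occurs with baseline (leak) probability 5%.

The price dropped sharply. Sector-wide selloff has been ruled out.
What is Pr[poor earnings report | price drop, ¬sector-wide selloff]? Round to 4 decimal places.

Under noisy-OR, P(price drop | causes) = 1 − (1−0.05)·∏(1−qᵢ) over the active causes.
Numerator (weight on configurations with poor earnings report): 0.62×0.162 = 0.100440
Normalizer over all consistent configurations: 0.05×0.838 + 0.62×0.162 = 0.142340
P(poor earnings report | price drop, ¬sector-wide selloff) = 0.100440/0.142340 ≈ 0.7056

Pr[poor earnings report | price drop, ¬sector-wide selloff] ≈ 0.7056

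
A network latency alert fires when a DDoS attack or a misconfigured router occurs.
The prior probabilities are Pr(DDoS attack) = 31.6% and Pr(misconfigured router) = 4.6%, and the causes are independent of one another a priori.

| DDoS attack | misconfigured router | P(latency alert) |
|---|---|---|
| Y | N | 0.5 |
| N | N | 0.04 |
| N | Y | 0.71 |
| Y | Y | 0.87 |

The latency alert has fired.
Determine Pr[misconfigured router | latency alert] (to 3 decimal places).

Pr[misconfigured router | latency alert] ≈ 0.165

Weight on misconfigured router=true, given the evidence: 0.022339 + 0.012646 = 0.034985
Denominator P(latency alert): 0.04·0.684·0.954 + 0.71·0.684·0.046 + 0.5·0.316·0.954 + 0.87·0.316·0.046 = 0.211818
Posterior = 0.034985 / 0.211818 ≈ 0.165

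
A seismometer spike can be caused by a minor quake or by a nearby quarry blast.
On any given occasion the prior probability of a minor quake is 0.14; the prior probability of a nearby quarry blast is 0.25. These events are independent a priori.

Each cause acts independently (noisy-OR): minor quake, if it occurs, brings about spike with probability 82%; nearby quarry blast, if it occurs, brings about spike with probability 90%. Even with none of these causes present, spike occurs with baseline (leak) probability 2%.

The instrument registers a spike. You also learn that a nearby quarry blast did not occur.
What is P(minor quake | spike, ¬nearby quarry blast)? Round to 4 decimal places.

Under noisy-OR, P(spike | causes) = 1 − (1−0.02)·∏(1−qᵢ) over the active causes.
For the numerator, keep only minor quake=true terms: 0.8236·0.14 = 0.115304
The normalizing constant is 0.02·0.86 + 0.8236·0.14 = 0.132504
Posterior = 0.115304 / 0.132504 ≈ 0.8702

P(minor quake | spike, ¬nearby quarry blast) ≈ 0.8702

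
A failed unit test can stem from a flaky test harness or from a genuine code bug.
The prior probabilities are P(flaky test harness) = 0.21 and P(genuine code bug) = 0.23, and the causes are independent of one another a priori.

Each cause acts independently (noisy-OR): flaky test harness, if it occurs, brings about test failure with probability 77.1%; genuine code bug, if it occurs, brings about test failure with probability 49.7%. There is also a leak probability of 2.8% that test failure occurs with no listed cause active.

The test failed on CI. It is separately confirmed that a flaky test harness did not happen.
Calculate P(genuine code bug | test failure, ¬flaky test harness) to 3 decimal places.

Under noisy-OR, P(test failure | causes) = 1 − (1−0.028)·∏(1−qᵢ) over the active causes.
Enumerate both values of genuine code bug and weight by the priors:
  P(test failure | ¬flaky test harness) = 0.028×0.77 + 0.511084×0.23
        = 0.021560 + 0.117549 = 0.139109
Keeping only the genuine code bug-present terms gives 0.117549, so
  P(genuine code bug | test failure, ¬flaky test harness) = 0.117549 / 0.139109 ≈ 0.845

P(genuine code bug | test failure, ¬flaky test harness) ≈ 0.845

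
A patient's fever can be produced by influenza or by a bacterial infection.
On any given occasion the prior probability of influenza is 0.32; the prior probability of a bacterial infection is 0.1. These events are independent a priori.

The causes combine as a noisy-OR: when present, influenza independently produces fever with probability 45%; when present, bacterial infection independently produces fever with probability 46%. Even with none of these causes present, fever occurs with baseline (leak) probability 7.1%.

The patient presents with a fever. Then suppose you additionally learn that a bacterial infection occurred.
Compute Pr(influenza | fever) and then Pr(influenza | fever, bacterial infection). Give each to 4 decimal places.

Pr(influenza | fever) ≈ 0.6796; Pr(influenza | fever, bacterial infection) ≈ 0.4061

Under noisy-OR, P(fever | causes) = 1 − (1−0.071)·∏(1−qᵢ) over the active causes.
By total probability over the 4 (influenza, bacterial infection) configurations:
  P(fever) = 0.071*0.68*0.9 + 0.49834*0.68*0.1 + 0.48905*0.32*0.9 + 0.724087*0.32*0.1
        = 0.043452 + 0.033887 + 0.140846 + 0.023171 = 0.241356
Configurations with influenza contribute 0.164017, so
  P(influenza | fever) = 0.164017 / 0.241356 ≈ 0.6796

Now condition on the additional information:
Weight on influenza=true, given the evidence: 0.724087·0.32 = 0.231708
Denominator P(fever | bacterial infection): 0.49834·0.68 + 0.724087·0.32 = 0.570579
Posterior = 0.231708 / 0.570579 ≈ 0.4061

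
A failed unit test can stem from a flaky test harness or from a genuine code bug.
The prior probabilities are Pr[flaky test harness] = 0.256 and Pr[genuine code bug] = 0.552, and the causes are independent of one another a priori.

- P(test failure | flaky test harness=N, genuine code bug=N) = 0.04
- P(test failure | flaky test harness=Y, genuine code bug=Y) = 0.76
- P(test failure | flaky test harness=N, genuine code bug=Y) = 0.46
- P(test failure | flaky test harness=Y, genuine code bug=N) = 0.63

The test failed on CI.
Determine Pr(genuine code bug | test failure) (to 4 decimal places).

P(test failure) = 0.04*0.744*0.448 + 0.46*0.744*0.552 + 0.63*0.256*0.448 + 0.76*0.256*0.552 = 0.013332 + 0.188916 + 0.072253 + 0.107397 = 0.381898
The genuine code bug-present share is 0.188916 + 0.107397 = 0.296313.
P(genuine code bug | test failure) = 0.296313 / 0.381898 ≈ 0.7759

Pr(genuine code bug | test failure) ≈ 0.7759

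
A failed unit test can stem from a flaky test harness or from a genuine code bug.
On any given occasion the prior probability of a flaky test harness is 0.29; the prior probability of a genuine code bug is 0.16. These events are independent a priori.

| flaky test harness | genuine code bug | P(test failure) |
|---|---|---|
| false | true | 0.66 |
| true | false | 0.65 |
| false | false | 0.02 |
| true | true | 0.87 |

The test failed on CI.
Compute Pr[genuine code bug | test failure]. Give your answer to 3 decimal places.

Pr[genuine code bug | test failure] ≈ 0.404

Numerator (weight on configurations with genuine code bug): 0.074976 + 0.040368 = 0.115344
The normalizing constant is 0.02·0.71·0.84 + 0.66·0.71·0.16 + 0.65·0.29·0.84 + 0.87·0.29·0.16 = 0.285612
P(genuine code bug | test failure) = 0.115344/0.285612 ≈ 0.404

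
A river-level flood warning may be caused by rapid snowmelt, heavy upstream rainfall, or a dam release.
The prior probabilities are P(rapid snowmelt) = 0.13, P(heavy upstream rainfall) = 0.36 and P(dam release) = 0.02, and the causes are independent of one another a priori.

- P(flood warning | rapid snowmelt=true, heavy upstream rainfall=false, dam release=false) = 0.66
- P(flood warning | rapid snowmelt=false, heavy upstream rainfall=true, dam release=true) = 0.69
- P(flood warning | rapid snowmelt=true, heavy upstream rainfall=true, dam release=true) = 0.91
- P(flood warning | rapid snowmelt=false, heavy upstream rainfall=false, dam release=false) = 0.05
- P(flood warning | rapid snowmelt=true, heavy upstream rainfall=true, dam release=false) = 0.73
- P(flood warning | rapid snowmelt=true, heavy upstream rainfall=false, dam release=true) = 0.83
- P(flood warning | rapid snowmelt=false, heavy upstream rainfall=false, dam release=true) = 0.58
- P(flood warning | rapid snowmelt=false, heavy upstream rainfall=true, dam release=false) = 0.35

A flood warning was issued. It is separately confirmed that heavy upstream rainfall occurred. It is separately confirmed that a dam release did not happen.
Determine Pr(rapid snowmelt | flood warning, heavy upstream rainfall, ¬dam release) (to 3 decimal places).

Pr(rapid snowmelt | flood warning, heavy upstream rainfall, ¬dam release) ≈ 0.238

Sum P(flood warning|·) weighted by the priors over both values of rapid snowmelt:
  P(flood warning | heavy upstream rainfall, ¬dam release) = 0.35·0.87 + 0.73·0.13
        = 0.304500 + 0.094900 = 0.399400
Keeping only the rapid snowmelt-present terms gives 0.094900, so
  P(rapid snowmelt | flood warning, heavy upstream rainfall, ¬dam release) = 0.094900 / 0.399400 ≈ 0.238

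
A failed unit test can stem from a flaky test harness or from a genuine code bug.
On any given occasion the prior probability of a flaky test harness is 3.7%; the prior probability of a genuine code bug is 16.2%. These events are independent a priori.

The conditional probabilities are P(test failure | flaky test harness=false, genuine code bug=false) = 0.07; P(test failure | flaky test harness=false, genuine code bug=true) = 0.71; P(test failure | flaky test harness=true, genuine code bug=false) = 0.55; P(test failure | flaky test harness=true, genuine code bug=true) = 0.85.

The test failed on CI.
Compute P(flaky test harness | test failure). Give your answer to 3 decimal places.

Numerator (weight on configurations with flaky test harness): 0.017053 + 0.005095 = 0.022148
Normalizer over all consistent configurations: 0.07*0.963*0.838 + 0.71*0.963*0.162 + 0.55*0.037*0.838 + 0.85*0.037*0.162 = 0.189402
P(flaky test harness | test failure) = 0.022148/0.189402 ≈ 0.117

P(flaky test harness | test failure) ≈ 0.117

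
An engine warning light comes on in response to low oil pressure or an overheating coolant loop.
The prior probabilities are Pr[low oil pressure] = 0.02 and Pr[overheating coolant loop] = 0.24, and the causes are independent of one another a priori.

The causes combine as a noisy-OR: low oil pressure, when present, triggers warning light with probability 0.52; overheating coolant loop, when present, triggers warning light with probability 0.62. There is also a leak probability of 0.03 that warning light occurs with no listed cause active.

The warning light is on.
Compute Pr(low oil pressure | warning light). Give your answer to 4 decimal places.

Pr(low oil pressure | warning light) ≈ 0.0660

Under noisy-OR, P(warning light | causes) = 1 − (1−0.03)·∏(1−qᵢ) over the active causes.
P(warning light) = 0.03·0.98·0.76 + 0.6314·0.98·0.24 + 0.5344·0.02·0.76 + 0.823072·0.02·0.24 = 0.022344 + 0.148505 + 0.008123 + 0.003951 = 0.182923
Of this, 0.012074 comes from 0.008123 + 0.003951 (the low oil pressure=true cases).
Hence the posterior is 0.012074/0.182923 ≈ 0.0660.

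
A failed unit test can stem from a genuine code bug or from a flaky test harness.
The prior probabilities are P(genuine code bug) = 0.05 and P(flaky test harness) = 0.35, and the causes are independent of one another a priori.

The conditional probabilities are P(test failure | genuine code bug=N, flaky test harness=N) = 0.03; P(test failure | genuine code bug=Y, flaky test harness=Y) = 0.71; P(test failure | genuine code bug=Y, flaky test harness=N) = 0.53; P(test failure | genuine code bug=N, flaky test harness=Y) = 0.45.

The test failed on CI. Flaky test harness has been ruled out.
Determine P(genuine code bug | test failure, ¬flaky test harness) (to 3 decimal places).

P(genuine code bug | test failure, ¬flaky test harness) ≈ 0.482

P(test failure | ¬flaky test harness) = 0.03×0.95 + 0.53×0.05 = 0.028500 + 0.026500 = 0.055000
Of this, 0.026500 comes from 0.53×0.05 (the genuine code bug=true cases).
So P(genuine code bug | test failure, ¬flaky test harness) = 0.026500/0.055000 ≈ 0.482.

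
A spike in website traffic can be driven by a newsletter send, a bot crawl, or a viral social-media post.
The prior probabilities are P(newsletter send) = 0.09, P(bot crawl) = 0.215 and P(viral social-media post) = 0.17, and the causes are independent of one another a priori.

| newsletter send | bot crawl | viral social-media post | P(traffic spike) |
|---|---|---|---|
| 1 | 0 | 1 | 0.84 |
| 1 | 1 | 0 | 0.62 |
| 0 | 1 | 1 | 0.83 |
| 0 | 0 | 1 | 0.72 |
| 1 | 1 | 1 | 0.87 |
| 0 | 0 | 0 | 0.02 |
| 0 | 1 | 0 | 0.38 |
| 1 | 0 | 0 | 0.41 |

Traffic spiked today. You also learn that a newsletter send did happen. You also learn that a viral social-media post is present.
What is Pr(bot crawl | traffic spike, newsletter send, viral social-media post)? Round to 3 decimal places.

P(traffic spike | newsletter send, viral social-media post) = 0.84·0.785 + 0.87·0.215 = 0.659400 + 0.187050 = 0.846450
The bot crawl-present share is 0.87·0.215 = 0.187050.
Hence the posterior is 0.187050/0.846450 ≈ 0.221.

Pr(bot crawl | traffic spike, newsletter send, viral social-media post) ≈ 0.221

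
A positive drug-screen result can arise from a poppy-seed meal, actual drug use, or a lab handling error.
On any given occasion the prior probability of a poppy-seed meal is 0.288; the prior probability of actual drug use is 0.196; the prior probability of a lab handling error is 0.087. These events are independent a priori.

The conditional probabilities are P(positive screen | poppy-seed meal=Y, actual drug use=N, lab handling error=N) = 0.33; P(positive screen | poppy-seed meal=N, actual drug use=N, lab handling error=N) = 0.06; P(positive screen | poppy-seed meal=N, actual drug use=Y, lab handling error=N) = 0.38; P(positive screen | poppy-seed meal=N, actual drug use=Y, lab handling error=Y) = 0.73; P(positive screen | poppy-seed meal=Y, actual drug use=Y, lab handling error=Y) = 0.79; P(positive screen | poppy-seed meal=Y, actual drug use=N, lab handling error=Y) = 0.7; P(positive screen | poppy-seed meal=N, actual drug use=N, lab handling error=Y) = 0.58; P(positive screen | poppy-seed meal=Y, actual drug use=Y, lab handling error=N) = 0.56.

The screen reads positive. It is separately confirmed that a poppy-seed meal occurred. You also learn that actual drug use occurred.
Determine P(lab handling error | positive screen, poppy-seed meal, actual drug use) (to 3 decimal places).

P(lab handling error | positive screen, poppy-seed meal, actual drug use) ≈ 0.118

P(positive screen | poppy-seed meal, actual drug use) = 0.56×0.913 + 0.79×0.087 = 0.511280 + 0.068730 = 0.580010
Of this, 0.068730 comes from 0.79×0.087 (the lab handling error=true cases).
P(lab handling error | positive screen, poppy-seed meal, actual drug use) = 0.068730 / 0.580010 ≈ 0.118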